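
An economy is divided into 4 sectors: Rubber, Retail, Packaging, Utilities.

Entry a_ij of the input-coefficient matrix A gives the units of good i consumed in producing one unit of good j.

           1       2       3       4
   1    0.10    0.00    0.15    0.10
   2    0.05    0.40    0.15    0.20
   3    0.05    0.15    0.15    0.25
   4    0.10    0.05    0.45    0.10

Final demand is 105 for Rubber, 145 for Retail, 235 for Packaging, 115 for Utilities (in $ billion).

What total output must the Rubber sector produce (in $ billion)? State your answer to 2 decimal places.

x_1 = 252.29

I − A =
  [   0.90     0.00    -0.15    -0.10]
  [  -0.05     0.60    -0.15    -0.20]
  [  -0.05    -0.15     0.85    -0.25]
  [  -0.10    -0.05    -0.45     0.90]
Compute the cofactors C_ij = (−1)^(i+j)·(3×3 minor ij) of I−A; the adjugate is their transpose:
adj(I−A) = Cᵀ =
  [ 0.347375   0.033125   0.107250   0.075750]
  [ 0.064625   0.566000   0.213000   0.192125]
  [ 0.051875   0.131500   0.470750   0.165750]
  [ 0.068125   0.100875   0.259125   0.433125]
det(I−A) = Σ_j (I−A)_1j·C_1j = (0.90)(0.347375) + (0.00)(0.064625) + (-0.15)(0.051875) + (-0.10)(0.068125) = 0.29804375
(I − A)⁻¹ = adj(I−A) / det(I−A) ≈
  [   1.1655     0.1111     0.3598     0.2542]
  [   0.2168     1.8991     0.7147     0.6446]
  [   0.1741     0.4412     1.5795     0.5561]
  [   0.2286     0.3385     0.8694     1.4532]
x = (I − A)⁻¹ d = adj(I−A)·d / det(I−A), with det(I−A) = 0.29804375:
  x_1 = (0.347375·105 + 0.033125·145 + 0.107250·235 + 0.075750·115) / 0.29804375 = 75.1925 / 0.29804375 ≈ 252.29
  x_2 = (0.064625·105 + 0.566000·145 + 0.213000·235 + 0.192125·115) / 0.29804375 = 161.005 / 0.29804375 ≈ 540.21
  x_3 = (0.051875·105 + 0.131500·145 + 0.470750·235 + 0.165750·115) / 0.29804375 = 154.201875 / 0.29804375 ≈ 517.38
  x_4 = (0.068125·105 + 0.100875·145 + 0.259125·235 + 0.433125·115) / 0.29804375 = 132.48375 / 0.29804375 ≈ 444.51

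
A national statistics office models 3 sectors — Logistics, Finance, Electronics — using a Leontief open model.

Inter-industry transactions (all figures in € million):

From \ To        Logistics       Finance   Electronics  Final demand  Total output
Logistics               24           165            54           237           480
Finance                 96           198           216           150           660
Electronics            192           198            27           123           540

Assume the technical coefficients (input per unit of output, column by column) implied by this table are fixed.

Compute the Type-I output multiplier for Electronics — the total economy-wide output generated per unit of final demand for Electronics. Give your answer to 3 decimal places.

m_3 = 2.991

Technical coefficients a_ij = z_ij / X_j:
  a_11 = 24/480 = 0.05, a_21 = 96/480 = 0.20, a_31 = 192/480 = 0.40
  a_12 = 165/660 = 0.25, a_22 = 198/660 = 0.30, a_32 = 198/660 = 0.30
  a_13 = 54/540 = 0.10, a_23 = 216/540 = 0.40, a_33 = 27/540 = 0.05
I − A =
  [   0.95    -0.25    -0.10]
  [  -0.20     0.70    -0.40]
  [  -0.40    -0.30     0.95]
Cofactors of I−A, C_ij = (−1)^(i+j)·(minor ij) (rows/columns in the sector order above):
  C_11 = (0.70)(0.95) − (-0.40)(-0.30) = 0.5450
  C_12 = −[(-0.20)(0.95) − (-0.40)(-0.40)] = 0.3500
  C_13 = (-0.20)(-0.30) − (0.70)(-0.40) = 0.3400
  C_21 = −[(-0.25)(0.95) − (-0.10)(-0.30)] = 0.2675
  C_22 = (0.95)(0.95) − (-0.10)(-0.40) = 0.8625
  C_23 = −[(0.95)(-0.30) − (-0.25)(-0.40)] = 0.3850
  C_31 = (-0.25)(-0.40) − (-0.10)(0.70) = 0.1700
  C_32 = −[(0.95)(-0.40) − (-0.10)(-0.20)] = 0.4000
  C_33 = (0.95)(0.70) − (-0.25)(-0.20) = 0.6150
det(I−A) = Σ_j (I−A)_1j·C_1j = (0.95)(0.5450) + (-0.25)(0.3500) + (-0.10)(0.3400) = 0.39625
adj(I−A) = Cᵀ =
  [ 0.5450   0.2675   0.1700]
  [ 0.3500   0.8625   0.4000]
  [ 0.3400   0.3850   0.6150]
(I − A)⁻¹ = adj(I−A) / det(I−A) ≈
  [   1.3754     0.6751     0.4290]
  [   0.8833     2.1767     1.0095]
  [   0.8580     0.9716     1.5521]
The output multiplier for sector j is the column-j sum of the Leontief inverse (I − A)⁻¹ = adj(I−A) / det(I−A).
Column 3 of adj(I−A): (0.1700, 0.4000, 0.6150); det(I−A) = 0.39625.
m_3 = (0.1700 + 0.4000 + 0.6150) / 0.39625 = 1.185 / 0.39625 ≈ 2.991.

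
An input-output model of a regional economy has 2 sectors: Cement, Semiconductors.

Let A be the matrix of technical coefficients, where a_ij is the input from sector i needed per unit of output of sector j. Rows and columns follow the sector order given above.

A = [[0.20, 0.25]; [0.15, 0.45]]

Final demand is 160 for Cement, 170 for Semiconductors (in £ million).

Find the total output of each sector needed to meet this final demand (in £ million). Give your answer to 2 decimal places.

x_C = 324.22, x_S = 397.52

I − A =
  [   0.80    -0.25]
  [  -0.15     0.55]
det(I−A) = (0.80)(0.55) − (-0.25)(-0.15) = 0.4025
adj(I−A) = [[0.55, 0.25], [0.15, 0.80]]
(I − A)⁻¹ = adj(I−A) / det(I−A) ≈
  [   1.3665     0.6211]
  [   0.3727     1.9876]
x = (I − A)⁻¹ d = adj(I−A)·d / det(I−A), with det(I−A) = 0.4025:
  x_C = (0.55·160 + 0.25·170) / 0.4025 = 130.50 / 0.4025 ≈ 324.22
  x_S = (0.15·160 + 0.80·170) / 0.4025 = 160.00 / 0.4025 ≈ 397.52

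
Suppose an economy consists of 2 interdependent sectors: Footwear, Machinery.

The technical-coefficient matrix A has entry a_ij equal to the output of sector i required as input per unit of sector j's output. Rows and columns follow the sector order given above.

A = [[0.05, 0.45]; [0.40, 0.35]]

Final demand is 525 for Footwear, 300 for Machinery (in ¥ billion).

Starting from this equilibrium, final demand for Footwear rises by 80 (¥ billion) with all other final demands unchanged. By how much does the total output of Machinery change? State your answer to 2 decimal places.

I − A =
  [   0.95    -0.45]
  [  -0.40     0.65]
det(I−A) = (0.95)(0.65) − (-0.45)(-0.40) = 0.4375
adj(I−A) = [[0.65, 0.45], [0.40, 0.95]]
(I − A)⁻¹ = adj(I−A) / det(I−A) ≈
  [   1.4857     1.0286]
  [   0.9143     2.1714]
Δx = (I − A)⁻¹ Δd with Δd having +80 in the Footwear component and 0 elsewhere.
So Δx_2 = L_21 · (+80), where L_21 = adj(I−A)_21 / det(I−A) = 0.40 / 0.4375.
Δx_2 = 0.40 × (+80) / 0.4375 = 32.00 / 0.4375 ≈ 73.14.

Δx_2 = 73.14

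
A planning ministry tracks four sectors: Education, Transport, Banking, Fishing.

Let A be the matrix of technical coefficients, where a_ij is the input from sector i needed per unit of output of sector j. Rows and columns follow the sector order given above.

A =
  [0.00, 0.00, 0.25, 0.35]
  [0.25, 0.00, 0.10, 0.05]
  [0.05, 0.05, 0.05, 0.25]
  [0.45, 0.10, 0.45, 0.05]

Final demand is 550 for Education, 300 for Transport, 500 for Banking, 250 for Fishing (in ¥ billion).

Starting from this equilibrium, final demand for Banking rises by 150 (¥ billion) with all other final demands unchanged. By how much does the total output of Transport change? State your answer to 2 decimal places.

Δx_T = 54.73

I − A =
  [   1.00     0.00    -0.25    -0.35]
  [  -0.25     1.00    -0.10    -0.05]
  [  -0.05    -0.05     0.95    -0.25]
  [  -0.45    -0.10    -0.45     0.95]
Compute the cofactors C_ij = (−1)^(i+j)·(3×3 minor ij) of I−A; the adjugate is their transpose:
adj(I−A) = Cᵀ =
  [ 0.776875   0.059250   0.397250   0.393875]
  [ 0.236000   0.592500   0.206125   0.172375]
  [ 0.179000   0.066375   0.778750   0.274375]
  [ 0.477625   0.121875   0.578750   0.929375]
det(I−A) = Σ_j (I−A)_1j·C_1j = (1.00)(0.776875) + (0.00)(0.236000) + (-0.25)(0.179000) + (-0.35)(0.477625) = 0.56495625
(I − A)⁻¹ = adj(I−A) / det(I−A) ≈
  [   1.3751     0.1049     0.7032     0.6972]
  [   0.4177     1.0488     0.3649     0.3051]
  [   0.3168     0.1175     1.3784     0.4857]
  [   0.8454     0.2157     1.0244     1.6450]
Δx = (I − A)⁻¹ Δd with Δd having +150 in the Banking component and 0 elsewhere.
So Δx_T = L_TB · (+150), where L_TB = adj(I−A)_TB / det(I−A) = 0.206125 / 0.56495625.
Δx_T = 0.206125 × (+150) / 0.56495625 = 30.91875 / 0.56495625 ≈ 54.73.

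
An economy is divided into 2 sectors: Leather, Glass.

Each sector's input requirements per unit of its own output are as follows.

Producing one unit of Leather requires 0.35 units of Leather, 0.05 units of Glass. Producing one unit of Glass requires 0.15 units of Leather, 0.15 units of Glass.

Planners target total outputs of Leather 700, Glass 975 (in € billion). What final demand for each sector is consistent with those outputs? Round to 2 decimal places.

d_L = 308.75, d_G = 793.75

I − A =
  [   0.65    -0.15]
  [  -0.05     0.85]
d = (I − A) x:
  d_L = (+0.65)·700 + (-0.15)·975 = 308.75
  d_G = (-0.05)·700 + (+0.85)·975 = 793.75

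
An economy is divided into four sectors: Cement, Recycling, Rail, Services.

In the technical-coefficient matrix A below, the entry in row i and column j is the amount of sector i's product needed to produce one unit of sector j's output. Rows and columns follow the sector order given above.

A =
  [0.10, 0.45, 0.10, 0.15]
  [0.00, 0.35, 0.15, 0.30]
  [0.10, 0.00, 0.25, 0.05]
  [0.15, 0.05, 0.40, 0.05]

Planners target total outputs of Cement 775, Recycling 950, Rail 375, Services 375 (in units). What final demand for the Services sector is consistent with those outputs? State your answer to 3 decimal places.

I − A =
  [   0.90    -0.45    -0.10    -0.15]
  [   0.00     0.65    -0.15    -0.30]
  [  -0.10     0.00     0.75    -0.05]
  [  -0.15    -0.05    -0.40     0.95]
d = (I − A) x:
  d_1 = (+0.90)·775 + (-0.45)·950 + (-0.10)·375 + (-0.15)·375 = 176.250
  d_2 = (+0.00)·775 + (+0.65)·950 + (-0.15)·375 + (-0.30)·375 = 448.750
  d_3 = (-0.10)·775 + (+0.00)·950 + (+0.75)·375 + (-0.05)·375 = 185.000
  d_4 = (-0.15)·775 + (-0.05)·950 + (-0.40)·375 + (+0.95)·375 = 42.500

d_4 = 42.500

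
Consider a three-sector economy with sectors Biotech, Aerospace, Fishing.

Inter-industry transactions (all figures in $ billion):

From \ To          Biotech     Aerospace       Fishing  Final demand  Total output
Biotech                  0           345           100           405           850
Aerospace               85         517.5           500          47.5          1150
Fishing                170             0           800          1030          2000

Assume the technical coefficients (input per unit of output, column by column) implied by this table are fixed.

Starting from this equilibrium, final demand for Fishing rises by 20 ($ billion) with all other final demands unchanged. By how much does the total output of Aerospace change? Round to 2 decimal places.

Technical coefficients a_ij = z_ij / X_j:
  a_11 = 0/850 = 0.00, a_21 = 85/850 = 0.10, a_31 = 170/850 = 0.20
  a_12 = 345/1150 = 0.30, a_22 = 517.5/1150 = 0.45, a_32 = 0/1150 = 0.00
  a_13 = 100/2000 = 0.05, a_23 = 500/2000 = 0.25, a_33 = 800/2000 = 0.40
I − A =
  [   1.00    -0.30    -0.05]
  [  -0.10     0.55    -0.25]
  [  -0.20     0.00     0.60]
Cofactors of I−A, C_ij = (−1)^(i+j)·(minor ij) (rows/columns in the sector order above):
  C_11 = (0.55)(0.60) − (-0.25)(0.00) = 0.3300
  C_12 = −[(-0.10)(0.60) − (-0.25)(-0.20)] = 0.1100
  C_13 = (-0.10)(0.00) − (0.55)(-0.20) = 0.1100
  C_21 = −[(-0.30)(0.60) − (-0.05)(0.00)] = 0.1800
  C_22 = (1.00)(0.60) − (-0.05)(-0.20) = 0.5900
  C_23 = −[(1.00)(0.00) − (-0.30)(-0.20)] = 0.0600
  C_31 = (-0.30)(-0.25) − (-0.05)(0.55) = 0.1025
  C_32 = −[(1.00)(-0.25) − (-0.05)(-0.10)] = 0.2550
  C_33 = (1.00)(0.55) − (-0.30)(-0.10) = 0.5200
det(I−A) = Σ_j (I−A)_1j·C_1j = (1.00)(0.3300) + (-0.30)(0.1100) + (-0.05)(0.1100) = 0.2915
adj(I−A) = Cᵀ =
  [ 0.3300   0.1800   0.1025]
  [ 0.1100   0.5900   0.2550]
  [ 0.1100   0.0600   0.5200]
(I − A)⁻¹ = adj(I−A) / det(I−A) ≈
  [   1.1321     0.6175     0.3516]
  [   0.3774     2.0240     0.8748]
  [   0.3774     0.2058     1.7839]
Δx = (I − A)⁻¹ Δd with Δd having +20 in the Fishing component and 0 elsewhere.
So Δx_2 = L_23 · (+20), where L_23 = adj(I−A)_23 / det(I−A) = 0.2550 / 0.2915.
Δx_2 = 0.2550 × (+20) / 0.2915 = 5.10 / 0.2915 ≈ 17.50.

Δx_2 = 17.50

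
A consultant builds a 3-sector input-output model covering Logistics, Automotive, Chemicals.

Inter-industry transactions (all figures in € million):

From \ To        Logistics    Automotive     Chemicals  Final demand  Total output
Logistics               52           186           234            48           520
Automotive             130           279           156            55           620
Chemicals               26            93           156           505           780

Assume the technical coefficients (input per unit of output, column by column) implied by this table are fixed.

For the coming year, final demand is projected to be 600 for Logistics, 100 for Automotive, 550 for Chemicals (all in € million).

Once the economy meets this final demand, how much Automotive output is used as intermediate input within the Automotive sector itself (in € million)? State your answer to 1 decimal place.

z_AA = 528.9

Technical coefficients a_ij = z_ij / X_j:
  a_LL = 52/520 = 0.10, a_AL = 130/520 = 0.25, a_CL = 26/520 = 0.05
  a_LA = 186/620 = 0.30, a_AA = 279/620 = 0.45, a_CA = 93/620 = 0.15
  a_LC = 234/780 = 0.30, a_AC = 156/780 = 0.20, a_CC = 156/780 = 0.20
I − A =
  [   0.90    -0.30    -0.30]
  [  -0.25     0.55    -0.20]
  [  -0.05    -0.15     0.80]
Cofactors of I−A, C_ij = (−1)^(i+j)·(minor ij) (rows/columns in the sector order above):
  C_11 = (0.55)(0.80) − (-0.20)(-0.15) = 0.4100
  C_12 = −[(-0.25)(0.80) − (-0.20)(-0.05)] = 0.2100
  C_13 = (-0.25)(-0.15) − (0.55)(-0.05) = 0.0650
  C_21 = −[(-0.30)(0.80) − (-0.30)(-0.15)] = 0.2850
  C_22 = (0.90)(0.80) − (-0.30)(-0.05) = 0.7050
  C_23 = −[(0.90)(-0.15) − (-0.30)(-0.05)] = 0.1500
  C_31 = (-0.30)(-0.20) − (-0.30)(0.55) = 0.2250
  C_32 = −[(0.90)(-0.20) − (-0.30)(-0.25)] = 0.2550
  C_33 = (0.90)(0.55) − (-0.30)(-0.25) = 0.4200
det(I−A) = Σ_j (I−A)_1j·C_1j = (0.90)(0.4100) + (-0.30)(0.2100) + (-0.30)(0.0650) = 0.2865
adj(I−A) = Cᵀ =
  [ 0.4100   0.2850   0.2250]
  [ 0.2100   0.7050   0.2550]
  [ 0.0650   0.1500   0.4200]
(I − A)⁻¹ = adj(I−A) / det(I−A) ≈
  [   1.4311     0.9948     0.7853]
  [   0.7330     2.4607     0.8901]
  [   0.2269     0.5236     1.4660]
First solve x = (I − A)⁻¹ d = adj(I−A)·d / det(I−A); in particular x_A = (0.2100·600 + 0.7050·100 + 0.2550·550) / 0.2865 = 336.75 / 0.2865 ≈ 1175.393.
Intermediate flow from A to A: z_AA = a_AA · x_A = 0.45 × 336.75 / 0.2865 = 151.5375 / 0.2865 ≈ 528.9.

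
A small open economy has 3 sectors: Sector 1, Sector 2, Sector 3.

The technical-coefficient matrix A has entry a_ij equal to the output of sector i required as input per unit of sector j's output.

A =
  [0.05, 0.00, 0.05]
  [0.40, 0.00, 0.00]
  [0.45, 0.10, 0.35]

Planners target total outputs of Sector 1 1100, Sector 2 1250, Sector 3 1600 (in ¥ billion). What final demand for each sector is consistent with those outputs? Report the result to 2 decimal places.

I − A =
  [   0.95     0.00    -0.05]
  [  -0.40     1.00     0.00]
  [  -0.45    -0.10     0.65]
d = (I − A) x:
  d_1 = (+0.95)·1100 + (+0.00)·1250 + (-0.05)·1600 = 965.00
  d_2 = (-0.40)·1100 + (+1.00)·1250 + (+0.00)·1600 = 810.00
  d_3 = (-0.45)·1100 + (-0.10)·1250 + (+0.65)·1600 = 420.00

d_1 = 965.00, d_2 = 810.00, d_3 = 420.00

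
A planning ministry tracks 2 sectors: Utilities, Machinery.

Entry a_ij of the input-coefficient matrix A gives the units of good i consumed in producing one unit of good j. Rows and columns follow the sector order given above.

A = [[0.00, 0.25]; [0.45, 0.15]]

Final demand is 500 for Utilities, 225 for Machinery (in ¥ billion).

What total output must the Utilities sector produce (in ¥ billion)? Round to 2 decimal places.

I − A =
  [   1.00    -0.25]
  [  -0.45     0.85]
det(I−A) = (1.00)(0.85) − (-0.25)(-0.45) = 0.7375
adj(I−A) = [[0.85, 0.25], [0.45, 1.00]]
(I − A)⁻¹ = adj(I−A) / det(I−A) ≈
  [   1.1525     0.3390]
  [   0.6102     1.3559]
x = (I − A)⁻¹ d = adj(I−A)·d / det(I−A), with det(I−A) = 0.7375:
  x_1 = (0.85·500 + 0.25·225) / 0.7375 = 481.25 / 0.7375 ≈ 652.54
  x_2 = (0.45·500 + 1.00·225) / 0.7375 = 450.00 / 0.7375 ≈ 610.17

x_1 = 652.54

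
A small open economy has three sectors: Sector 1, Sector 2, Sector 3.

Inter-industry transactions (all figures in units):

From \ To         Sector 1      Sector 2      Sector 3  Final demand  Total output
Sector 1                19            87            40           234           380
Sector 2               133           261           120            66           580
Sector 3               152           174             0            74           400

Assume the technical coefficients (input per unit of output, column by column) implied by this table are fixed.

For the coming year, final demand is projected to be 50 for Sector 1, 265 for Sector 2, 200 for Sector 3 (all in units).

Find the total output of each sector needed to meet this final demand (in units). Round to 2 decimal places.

Technical coefficients a_ij = z_ij / X_j:
  a_11 = 19/380 = 0.05, a_21 = 133/380 = 0.35, a_31 = 152/380 = 0.40
  a_12 = 87/580 = 0.15, a_22 = 261/580 = 0.45, a_32 = 174/580 = 0.30
  a_13 = 40/400 = 0.10, a_23 = 120/400 = 0.30, a_33 = 0/400 = 0.00
I − A =
  [   0.95    -0.15    -0.10]
  [  -0.35     0.55    -0.30]
  [  -0.40    -0.30     1.00]
Cofactors of I−A, C_ij = (−1)^(i+j)·(minor ij) (rows/columns in the sector order above):
  C_11 = (0.55)(1.00) − (-0.30)(-0.30) = 0.4600
  C_12 = −[(-0.35)(1.00) − (-0.30)(-0.40)] = 0.4700
  C_13 = (-0.35)(-0.30) − (0.55)(-0.40) = 0.3250
  C_21 = −[(-0.15)(1.00) − (-0.10)(-0.30)] = 0.1800
  C_22 = (0.95)(1.00) − (-0.10)(-0.40) = 0.9100
  C_23 = −[(0.95)(-0.30) − (-0.15)(-0.40)] = 0.3450
  C_31 = (-0.15)(-0.30) − (-0.10)(0.55) = 0.1000
  C_32 = −[(0.95)(-0.30) − (-0.10)(-0.35)] = 0.3200
  C_33 = (0.95)(0.55) − (-0.15)(-0.35) = 0.4700
det(I−A) = Σ_j (I−A)_1j·C_1j = (0.95)(0.4600) + (-0.15)(0.4700) + (-0.10)(0.3250) = 0.3340
adj(I−A) = Cᵀ =
  [ 0.4600   0.1800   0.1000]
  [ 0.4700   0.9100   0.3200]
  [ 0.3250   0.3450   0.4700]
(I − A)⁻¹ = adj(I−A) / det(I−A) ≈
  [   1.3772     0.5389     0.2994]
  [   1.4072     2.7246     0.9581]
  [   0.9731     1.0329     1.4072]
x = (I − A)⁻¹ d = adj(I−A)·d / det(I−A), with det(I−A) = 0.3340:
  x_1 = (0.4600·50 + 0.1800·265 + 0.1000·200) / 0.3340 = 90.70 / 0.3340 ≈ 271.56
  x_2 = (0.4700·50 + 0.9100·265 + 0.3200·200) / 0.3340 = 328.65 / 0.3340 ≈ 983.98
  x_3 = (0.3250·50 + 0.3450·265 + 0.4700·200) / 0.3340 = 201.675 / 0.3340 ≈ 603.82

x_1 = 271.56, x_2 = 983.98, x_3 = 603.82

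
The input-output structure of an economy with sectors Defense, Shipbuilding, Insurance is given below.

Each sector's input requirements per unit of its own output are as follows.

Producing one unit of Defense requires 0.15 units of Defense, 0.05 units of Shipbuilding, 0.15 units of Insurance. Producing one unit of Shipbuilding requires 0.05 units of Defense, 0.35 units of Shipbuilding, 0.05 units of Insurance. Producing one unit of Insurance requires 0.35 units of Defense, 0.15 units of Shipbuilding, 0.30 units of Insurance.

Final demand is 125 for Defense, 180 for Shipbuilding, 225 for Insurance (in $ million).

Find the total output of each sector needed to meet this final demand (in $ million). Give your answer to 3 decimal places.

x_D = 345.292, x_S = 401.350, x_I = 424.088

I − A =
  [   0.85    -0.05    -0.35]
  [  -0.05     0.65    -0.15]
  [  -0.15    -0.05     0.70]
Cofactors of I−A, C_ij = (−1)^(i+j)·(minor ij) (rows/columns in the sector order above):
  C_11 = (0.65)(0.70) − (-0.15)(-0.05) = 0.4475
  C_12 = −[(-0.05)(0.70) − (-0.15)(-0.15)] = 0.0575
  C_13 = (-0.05)(-0.05) − (0.65)(-0.15) = 0.1000
  C_21 = −[(-0.05)(0.70) − (-0.35)(-0.05)] = 0.0525
  C_22 = (0.85)(0.70) − (-0.35)(-0.15) = 0.5425
  C_23 = −[(0.85)(-0.05) − (-0.05)(-0.15)] = 0.0500
  C_31 = (-0.05)(-0.15) − (-0.35)(0.65) = 0.2350
  C_32 = −[(0.85)(-0.15) − (-0.35)(-0.05)] = 0.1450
  C_33 = (0.85)(0.65) − (-0.05)(-0.05) = 0.5500
det(I−A) = Σ_j (I−A)_1j·C_1j = (0.85)(0.4475) + (-0.05)(0.0575) + (-0.35)(0.1000) = 0.3425
adj(I−A) = Cᵀ =
  [ 0.4475   0.0525   0.2350]
  [ 0.0575   0.5425   0.1450]
  [ 0.1000   0.0500   0.5500]
(I − A)⁻¹ = adj(I−A) / det(I−A) ≈
  [   1.3066     0.1533     0.6861]
  [   0.1679     1.5839     0.4234]
  [   0.2920     0.1460     1.6058]
x = (I − A)⁻¹ d = adj(I−A)·d / det(I−A), with det(I−A) = 0.3425:
  x_D = (0.4475·125 + 0.0525·180 + 0.2350·225) / 0.3425 = 118.2625 / 0.3425 ≈ 345.292
  x_S = (0.0575·125 + 0.5425·180 + 0.1450·225) / 0.3425 = 137.4625 / 0.3425 ≈ 401.350
  x_I = (0.1000·125 + 0.0500·180 + 0.5500·225) / 0.3425 = 145.25 / 0.3425 ≈ 424.088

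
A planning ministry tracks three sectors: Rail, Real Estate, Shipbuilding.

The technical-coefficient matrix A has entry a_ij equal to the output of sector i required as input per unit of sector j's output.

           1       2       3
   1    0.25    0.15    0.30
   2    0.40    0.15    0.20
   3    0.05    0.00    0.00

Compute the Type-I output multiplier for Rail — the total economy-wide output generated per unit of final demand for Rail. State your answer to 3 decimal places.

I − A =
  [   0.75    -0.15    -0.30]
  [  -0.40     0.85    -0.20]
  [  -0.05     0.00     1.00]
Cofactors of I−A, C_ij = (−1)^(i+j)·(minor ij) (rows/columns in the sector order above):
  C_11 = (0.85)(1.00) − (-0.20)(0.00) = 0.8500
  C_12 = −[(-0.40)(1.00) − (-0.20)(-0.05)] = 0.4100
  C_13 = (-0.40)(0.00) − (0.85)(-0.05) = 0.0425
  C_21 = −[(-0.15)(1.00) − (-0.30)(0.00)] = 0.1500
  C_22 = (0.75)(1.00) − (-0.30)(-0.05) = 0.7350
  C_23 = −[(0.75)(0.00) − (-0.15)(-0.05)] = 0.0075
  C_31 = (-0.15)(-0.20) − (-0.30)(0.85) = 0.2850
  C_32 = −[(0.75)(-0.20) − (-0.30)(-0.40)] = 0.2700
  C_33 = (0.75)(0.85) − (-0.15)(-0.40) = 0.5775
det(I−A) = Σ_j (I−A)_1j·C_1j = (0.75)(0.8500) + (-0.15)(0.4100) + (-0.30)(0.0425) = 0.56325
adj(I−A) = Cᵀ =
  [ 0.8500   0.1500   0.2850]
  [ 0.4100   0.7350   0.2700]
  [ 0.0425   0.0075   0.5775]
(I − A)⁻¹ = adj(I−A) / det(I−A) ≈
  [   1.5091     0.2663     0.5060]
  [   0.7279     1.3049     0.4794]
  [   0.0755     0.0133     1.0253]
The output multiplier for sector j is the column-j sum of the Leontief inverse (I − A)⁻¹ = adj(I−A) / det(I−A).
Column 1 of adj(I−A): (0.8500, 0.4100, 0.0425); det(I−A) = 0.56325.
m_1 = (0.8500 + 0.4100 + 0.0425) / 0.56325 = 1.3025 / 0.56325 ≈ 2.312.

m_1 = 2.312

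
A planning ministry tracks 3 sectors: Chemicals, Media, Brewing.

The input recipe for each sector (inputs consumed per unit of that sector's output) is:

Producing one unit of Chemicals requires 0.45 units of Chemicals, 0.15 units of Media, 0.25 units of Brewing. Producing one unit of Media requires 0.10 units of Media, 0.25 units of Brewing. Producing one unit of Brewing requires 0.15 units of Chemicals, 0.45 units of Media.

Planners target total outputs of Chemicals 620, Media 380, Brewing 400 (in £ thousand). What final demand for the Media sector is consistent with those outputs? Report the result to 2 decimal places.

d_M = 69.00

I − A =
  [   0.55     0.00    -0.15]
  [  -0.15     0.90    -0.45]
  [  -0.25    -0.25     1.00]
d = (I − A) x:
  d_C = (+0.55)·620 + (+0.00)·380 + (-0.15)·400 = 281.00
  d_M = (-0.15)·620 + (+0.90)·380 + (-0.45)·400 = 69.00
  d_B = (-0.25)·620 + (-0.25)·380 + (+1.00)·400 = 150.00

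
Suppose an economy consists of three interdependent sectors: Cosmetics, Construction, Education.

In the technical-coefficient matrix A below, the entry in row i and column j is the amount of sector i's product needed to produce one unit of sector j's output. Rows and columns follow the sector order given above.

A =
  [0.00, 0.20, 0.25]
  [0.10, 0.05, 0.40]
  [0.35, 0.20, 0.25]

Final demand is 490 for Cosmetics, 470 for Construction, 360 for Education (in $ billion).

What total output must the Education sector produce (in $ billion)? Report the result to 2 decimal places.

I − A =
  [   1.00    -0.20    -0.25]
  [  -0.10     0.95    -0.40]
  [  -0.35    -0.20     0.75]
Cofactors of I−A, C_ij = (−1)^(i+j)·(minor ij) (rows/columns in the sector order above):
  C_11 = (0.95)(0.75) − (-0.40)(-0.20) = 0.6325
  C_12 = −[(-0.10)(0.75) − (-0.40)(-0.35)] = 0.2150
  C_13 = (-0.10)(-0.20) − (0.95)(-0.35) = 0.3525
  C_21 = −[(-0.20)(0.75) − (-0.25)(-0.20)] = 0.2000
  C_22 = (1.00)(0.75) − (-0.25)(-0.35) = 0.6625
  C_23 = −[(1.00)(-0.20) − (-0.20)(-0.35)] = 0.2700
  C_31 = (-0.20)(-0.40) − (-0.25)(0.95) = 0.3175
  C_32 = −[(1.00)(-0.40) − (-0.25)(-0.10)] = 0.4250
  C_33 = (1.00)(0.95) − (-0.20)(-0.10) = 0.9300
det(I−A) = Σ_j (I−A)_1j·C_1j = (1.00)(0.6325) + (-0.20)(0.2150) + (-0.25)(0.3525) = 0.501375
adj(I−A) = Cᵀ =
  [ 0.6325   0.2000   0.3175]
  [ 0.2150   0.6625   0.4250]
  [ 0.3525   0.2700   0.9300]
(I − A)⁻¹ = adj(I−A) / det(I−A) ≈
  [   1.2615     0.3989     0.6333]
  [   0.4288     1.3214     0.8477]
  [   0.7031     0.5385     1.8549]
x = (I − A)⁻¹ d = adj(I−A)·d / det(I−A), with det(I−A) = 0.501375:
  x_1 = (0.6325·490 + 0.2000·470 + 0.3175·360) / 0.501375 = 518.225 / 0.501375 ≈ 1033.61
  x_2 = (0.2150·490 + 0.6625·470 + 0.4250·360) / 0.501375 = 569.725 / 0.501375 ≈ 1136.33
  x_3 = (0.3525·490 + 0.2700·470 + 0.9300·360) / 0.501375 = 634.425 / 0.501375 ≈ 1265.37

x_3 = 1265.37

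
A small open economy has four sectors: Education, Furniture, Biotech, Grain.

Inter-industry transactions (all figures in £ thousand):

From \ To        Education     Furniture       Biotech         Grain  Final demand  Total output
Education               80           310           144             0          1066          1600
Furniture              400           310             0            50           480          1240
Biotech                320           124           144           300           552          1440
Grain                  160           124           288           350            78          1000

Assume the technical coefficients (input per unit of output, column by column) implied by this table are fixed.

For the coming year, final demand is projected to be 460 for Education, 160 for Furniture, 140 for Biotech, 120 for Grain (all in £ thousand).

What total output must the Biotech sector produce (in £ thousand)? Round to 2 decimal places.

x_B = 528.99

Technical coefficients a_ij = z_ij / X_j:
  a_EE = 80/1600 = 0.05, a_FE = 400/1600 = 0.25, a_BE = 320/1600 = 0.20, a_GE = 160/1600 = 0.10
  a_EF = 310/1240 = 0.25, a_FF = 310/1240 = 0.25, a_BF = 124/1240 = 0.10, a_GF = 124/1240 = 0.10
  a_EB = 144/1440 = 0.10, a_FB = 0/1440 = 0.00, a_BB = 144/1440 = 0.10, a_GB = 288/1440 = 0.20
  a_EG = 0/1000 = 0.00, a_FG = 50/1000 = 0.05, a_BG = 300/1000 = 0.30, a_GG = 350/1000 = 0.35
I − A =
  [   0.95    -0.25    -0.10     0.00]
  [  -0.25     0.75     0.00    -0.05]
  [  -0.20    -0.10     0.90    -0.30]
  [  -0.10    -0.10    -0.20     0.65]
Compute the cofactors C_ij = (−1)^(i+j)·(3×3 minor ij) of I−A; the adjugate is their transpose:
adj(I−A) = Cᵀ =
  [ 0.38825   0.14075   0.05075   0.03425]
  [ 0.13775   0.48275   0.02625   0.04925]
  [ 0.14325   0.13025   0.41650   0.20225]
  [ 0.12500   0.13600   0.14000   0.56750]
det(I−A) = Σ_j (I−A)_1j·C_1j = (0.95)(0.38825) + (-0.25)(0.13775) + (-0.10)(0.14325) + (0.00)(0.12500) = 0.320075
(I − A)⁻¹ = adj(I−A) / det(I−A) ≈
  [   1.2130     0.4397     0.1586     0.1070]
  [   0.4304     1.5082     0.0820     0.1539]
  [   0.4476     0.4069     1.3013     0.6319]
  [   0.3905     0.4249     0.4374     1.7730]
x = (I − A)⁻¹ d = adj(I−A)·d / det(I−A), with det(I−A) = 0.320075:
  x_E = (0.38825·460 + 0.14075·160 + 0.05075·140 + 0.03425·120) / 0.320075 = 212.33 / 0.320075 ≈ 663.38
  x_F = (0.13775·460 + 0.48275·160 + 0.02625·140 + 0.04925·120) / 0.320075 = 150.19 / 0.320075 ≈ 469.23
  x_B = (0.14325·460 + 0.13025·160 + 0.41650·140 + 0.20225·120) / 0.320075 = 169.315 / 0.320075 ≈ 528.99
  x_G = (0.12500·460 + 0.13600·160 + 0.14000·140 + 0.56750·120) / 0.320075 = 166.96 / 0.320075 ≈ 521.63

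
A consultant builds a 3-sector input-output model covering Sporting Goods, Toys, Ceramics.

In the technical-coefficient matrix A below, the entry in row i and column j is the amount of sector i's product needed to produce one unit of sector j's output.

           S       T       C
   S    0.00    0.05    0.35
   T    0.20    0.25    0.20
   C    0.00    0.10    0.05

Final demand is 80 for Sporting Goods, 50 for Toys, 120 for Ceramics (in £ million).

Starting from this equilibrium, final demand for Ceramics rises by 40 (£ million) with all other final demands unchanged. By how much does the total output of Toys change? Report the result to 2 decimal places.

I − A =
  [   1.00    -0.05    -0.35]
  [  -0.20     0.75    -0.20]
  [   0.00    -0.10     0.95]
Cofactors of I−A, C_ij = (−1)^(i+j)·(minor ij) (rows/columns in the sector order above):
  C_11 = (0.75)(0.95) − (-0.20)(-0.10) = 0.6925
  C_12 = −[(-0.20)(0.95) − (-0.20)(0.00)] = 0.1900
  C_13 = (-0.20)(-0.10) − (0.75)(0.00) = 0.0200
  C_21 = −[(-0.05)(0.95) − (-0.35)(-0.10)] = 0.0825
  C_22 = (1.00)(0.95) − (-0.35)(0.00) = 0.9500
  C_23 = −[(1.00)(-0.10) − (-0.05)(0.00)] = 0.1000
  C_31 = (-0.05)(-0.20) − (-0.35)(0.75) = 0.2725
  C_32 = −[(1.00)(-0.20) − (-0.35)(-0.20)] = 0.2700
  C_33 = (1.00)(0.75) − (-0.05)(-0.20) = 0.7400
det(I−A) = Σ_j (I−A)_1j·C_1j = (1.00)(0.6925) + (-0.05)(0.1900) + (-0.35)(0.0200) = 0.6760
adj(I−A) = Cᵀ =
  [ 0.6925   0.0825   0.2725]
  [ 0.1900   0.9500   0.2700]
  [ 0.0200   0.1000   0.7400]
(I − A)⁻¹ = adj(I−A) / det(I−A) ≈
  [   1.0244     0.1220     0.4031]
  [   0.2811     1.4053     0.3994]
  [   0.0296     0.1479     1.0947]
Δx = (I − A)⁻¹ Δd with Δd having +40 in the Ceramics component and 0 elsewhere.
So Δx_T = L_TC · (+40), where L_TC = adj(I−A)_TC / det(I−A) = 0.2700 / 0.6760.
Δx_T = 0.2700 × (+40) / 0.6760 = 10.80 / 0.6760 ≈ 15.98.

Δx_T = 15.98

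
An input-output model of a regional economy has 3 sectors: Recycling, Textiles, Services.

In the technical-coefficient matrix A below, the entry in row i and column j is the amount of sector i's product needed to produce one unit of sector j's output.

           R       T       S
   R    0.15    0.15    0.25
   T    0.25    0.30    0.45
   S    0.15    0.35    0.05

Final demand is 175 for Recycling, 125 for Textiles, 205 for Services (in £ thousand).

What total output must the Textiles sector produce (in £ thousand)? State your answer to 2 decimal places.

I − A =
  [   0.85    -0.15    -0.25]
  [  -0.25     0.70    -0.45]
  [  -0.15    -0.35     0.95]
Cofactors of I−A, C_ij = (−1)^(i+j)·(minor ij) (rows/columns in the sector order above):
  C_11 = (0.70)(0.95) − (-0.45)(-0.35) = 0.5075
  C_12 = −[(-0.25)(0.95) − (-0.45)(-0.15)] = 0.3050
  C_13 = (-0.25)(-0.35) − (0.70)(-0.15) = 0.1925
  C_21 = −[(-0.15)(0.95) − (-0.25)(-0.35)] = 0.2300
  C_22 = (0.85)(0.95) − (-0.25)(-0.15) = 0.7700
  C_23 = −[(0.85)(-0.35) − (-0.15)(-0.15)] = 0.3200
  C_31 = (-0.15)(-0.45) − (-0.25)(0.70) = 0.2425
  C_32 = −[(0.85)(-0.45) − (-0.25)(-0.25)] = 0.4450
  C_33 = (0.85)(0.70) − (-0.15)(-0.25) = 0.5575
det(I−A) = Σ_j (I−A)_1j·C_1j = (0.85)(0.5075) + (-0.15)(0.3050) + (-0.25)(0.1925) = 0.3375
adj(I−A) = Cᵀ =
  [ 0.5075   0.2300   0.2425]
  [ 0.3050   0.7700   0.4450]
  [ 0.1925   0.3200   0.5575]
(I − A)⁻¹ = adj(I−A) / det(I−A) ≈
  [   1.5037     0.6815     0.7185]
  [   0.9037     2.2815     1.3185]
  [   0.5704     0.9481     1.6519]
x = (I − A)⁻¹ d = adj(I−A)·d / det(I−A), with det(I−A) = 0.3375:
  x_R = (0.5075·175 + 0.2300·125 + 0.2425·205) / 0.3375 = 167.275 / 0.3375 ≈ 495.63
  x_T = (0.3050·175 + 0.7700·125 + 0.4450·205) / 0.3375 = 240.85 / 0.3375 ≈ 713.63
  x_S = (0.1925·175 + 0.3200·125 + 0.5575·205) / 0.3375 = 187.975 / 0.3375 ≈ 556.96

x_T = 713.63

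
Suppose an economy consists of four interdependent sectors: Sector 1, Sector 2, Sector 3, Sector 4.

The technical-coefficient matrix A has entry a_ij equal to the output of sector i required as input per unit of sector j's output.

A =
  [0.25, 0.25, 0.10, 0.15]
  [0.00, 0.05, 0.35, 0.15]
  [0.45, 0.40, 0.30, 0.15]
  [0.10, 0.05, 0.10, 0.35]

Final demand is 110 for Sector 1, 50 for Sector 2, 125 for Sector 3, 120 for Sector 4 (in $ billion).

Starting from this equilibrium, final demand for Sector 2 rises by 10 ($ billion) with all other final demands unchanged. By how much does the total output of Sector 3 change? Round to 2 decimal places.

I − A =
  [   0.75    -0.25    -0.10    -0.15]
  [   0.00     0.95    -0.35    -0.15]
  [  -0.45    -0.40     0.70    -0.15]
  [  -0.10    -0.05    -0.10     0.65]
Compute the cofactors C_ij = (−1)^(i+j)·(3×3 minor ij) of I−A; the adjugate is their transpose:
adj(I−A) = Cᵀ =
  [ 0.313125   0.148000   0.138500   0.138375]
  [ 0.124875   0.282000   0.178125   0.135000]
  [ 0.294750   0.274875   0.439500   0.232875]
  [ 0.103125   0.086750   0.102625   0.311625]
det(I−A) = Σ_j (I−A)_1j·C_1j = (0.75)(0.313125) + (-0.25)(0.124875) + (-0.10)(0.294750) + (-0.15)(0.103125) = 0.15868125
(I − A)⁻¹ = adj(I−A) / det(I−A) ≈
  [   1.9733     0.9327     0.8728     0.8720]
  [   0.7870     1.7771     1.1225     0.8508]
  [   1.8575     1.7322     2.7697     1.4676]
  [   0.6499     0.5467     0.6467     1.9638]
Δx = (I − A)⁻¹ Δd with Δd having +10 in the Sector 2 component and 0 elsewhere.
So Δx_3 = L_32 · (+10), where L_32 = adj(I−A)_32 / det(I−A) = 0.274875 / 0.15868125.
Δx_3 = 0.274875 × (+10) / 0.15868125 = 2.74875 / 0.15868125 ≈ 17.32.

Δx_3 = 17.32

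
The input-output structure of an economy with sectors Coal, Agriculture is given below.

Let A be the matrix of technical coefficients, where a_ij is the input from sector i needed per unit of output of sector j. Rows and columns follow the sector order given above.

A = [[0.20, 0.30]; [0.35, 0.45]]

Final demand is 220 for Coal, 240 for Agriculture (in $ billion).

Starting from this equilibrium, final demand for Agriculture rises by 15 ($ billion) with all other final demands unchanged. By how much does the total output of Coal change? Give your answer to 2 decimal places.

Δx_C = 13.43

I − A =
  [   0.80    -0.30]
  [  -0.35     0.55]
det(I−A) = (0.80)(0.55) − (-0.30)(-0.35) = 0.3350
adj(I−A) = [[0.55, 0.30], [0.35, 0.80]]
(I − A)⁻¹ = adj(I−A) / det(I−A) ≈
  [   1.6418     0.8955]
  [   1.0448     2.3881]
Δx = (I − A)⁻¹ Δd with Δd having +15 in the Agriculture component and 0 elsewhere.
So Δx_C = L_CA · (+15), where L_CA = adj(I−A)_CA / det(I−A) = 0.30 / 0.3350.
Δx_C = 0.30 × (+15) / 0.3350 = 4.50 / 0.3350 ≈ 13.43.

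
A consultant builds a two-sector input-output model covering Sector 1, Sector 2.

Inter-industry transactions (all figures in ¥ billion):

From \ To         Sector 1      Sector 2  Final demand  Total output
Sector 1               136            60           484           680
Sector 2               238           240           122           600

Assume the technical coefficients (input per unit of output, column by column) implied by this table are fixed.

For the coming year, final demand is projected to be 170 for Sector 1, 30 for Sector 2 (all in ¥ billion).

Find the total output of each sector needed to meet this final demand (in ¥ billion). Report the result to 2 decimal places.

x_1 = 235.96, x_2 = 187.64

Technical coefficients a_ij = z_ij / X_j:
  a_11 = 136/680 = 0.20, a_21 = 238/680 = 0.35
  a_12 = 60/600 = 0.10, a_22 = 240/600 = 0.40
I − A =
  [   0.80    -0.10]
  [  -0.35     0.60]
det(I−A) = (0.80)(0.60) − (-0.10)(-0.35) = 0.4450
adj(I−A) = [[0.60, 0.10], [0.35, 0.80]]
(I − A)⁻¹ = adj(I−A) / det(I−A) ≈
  [   1.3483     0.2247]
  [   0.7865     1.7978]
x = (I − A)⁻¹ d = adj(I−A)·d / det(I−A), with det(I−A) = 0.4450:
  x_1 = (0.60·170 + 0.10·30) / 0.4450 = 105.00 / 0.4450 ≈ 235.96
  x_2 = (0.35·170 + 0.80·30) / 0.4450 = 83.50 / 0.4450 ≈ 187.64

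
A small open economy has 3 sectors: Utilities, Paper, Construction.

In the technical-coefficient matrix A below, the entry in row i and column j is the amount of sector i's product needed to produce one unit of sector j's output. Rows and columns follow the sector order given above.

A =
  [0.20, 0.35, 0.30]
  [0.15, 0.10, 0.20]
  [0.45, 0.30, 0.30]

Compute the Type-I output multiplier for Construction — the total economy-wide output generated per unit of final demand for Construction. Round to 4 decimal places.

I − A =
  [   0.80    -0.35    -0.30]
  [  -0.15     0.90    -0.20]
  [  -0.45    -0.30     0.70]
Cofactors of I−A, C_ij = (−1)^(i+j)·(minor ij) (rows/columns in the sector order above):
  C_11 = (0.90)(0.70) − (-0.20)(-0.30) = 0.5700
  C_12 = −[(-0.15)(0.70) − (-0.20)(-0.45)] = 0.1950
  C_13 = (-0.15)(-0.30) − (0.90)(-0.45) = 0.4500
  C_21 = −[(-0.35)(0.70) − (-0.30)(-0.30)] = 0.3350
  C_22 = (0.80)(0.70) − (-0.30)(-0.45) = 0.4250
  C_23 = −[(0.80)(-0.30) − (-0.35)(-0.45)] = 0.3975
  C_31 = (-0.35)(-0.20) − (-0.30)(0.90) = 0.3400
  C_32 = −[(0.80)(-0.20) − (-0.30)(-0.15)] = 0.2050
  C_33 = (0.80)(0.90) − (-0.35)(-0.15) = 0.6675
det(I−A) = Σ_j (I−A)_1j·C_1j = (0.80)(0.5700) + (-0.35)(0.1950) + (-0.30)(0.4500) = 0.25275
adj(I−A) = Cᵀ =
  [ 0.5700   0.3350   0.3400]
  [ 0.1950   0.4250   0.2050]
  [ 0.4500   0.3975   0.6675]
(I − A)⁻¹ = adj(I−A) / det(I−A) ≈
  [   2.25519     1.32542     1.34520]
  [   0.77151     1.68150     0.81108]
  [   1.78042     1.57270     2.64095]
The output multiplier for sector j is the column-j sum of the Leontief inverse (I − A)⁻¹ = adj(I−A) / det(I−A).
Column C of adj(I−A): (0.3400, 0.2050, 0.6675); det(I−A) = 0.25275.
m_C = (0.3400 + 0.2050 + 0.6675) / 0.25275 = 1.2125 / 0.25275 ≈ 4.7972.

m_C = 4.7972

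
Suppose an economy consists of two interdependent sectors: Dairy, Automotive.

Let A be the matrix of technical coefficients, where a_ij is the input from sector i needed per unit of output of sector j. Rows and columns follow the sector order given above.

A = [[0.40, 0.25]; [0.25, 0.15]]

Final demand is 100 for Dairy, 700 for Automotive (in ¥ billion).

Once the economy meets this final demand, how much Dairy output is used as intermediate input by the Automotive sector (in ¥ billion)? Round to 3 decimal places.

z_DA = 248.603

I − A =
  [   0.60    -0.25]
  [  -0.25     0.85]
det(I−A) = (0.60)(0.85) − (-0.25)(-0.25) = 0.4475
adj(I−A) = [[0.85, 0.25], [0.25, 0.60]]
(I − A)⁻¹ = adj(I−A) / det(I−A) ≈
  [   1.8994     0.5587]
  [   0.5587     1.3408]
First solve x = (I − A)⁻¹ d = adj(I−A)·d / det(I−A); in particular x_A = (0.25·100 + 0.60·700) / 0.4475 = 445.00 / 0.4475 ≈ 994.41341.
Intermediate flow from D to A: z_DA = a_DA · x_A = 0.25 × 445.00 / 0.4475 = 111.25 / 0.4475 ≈ 248.603.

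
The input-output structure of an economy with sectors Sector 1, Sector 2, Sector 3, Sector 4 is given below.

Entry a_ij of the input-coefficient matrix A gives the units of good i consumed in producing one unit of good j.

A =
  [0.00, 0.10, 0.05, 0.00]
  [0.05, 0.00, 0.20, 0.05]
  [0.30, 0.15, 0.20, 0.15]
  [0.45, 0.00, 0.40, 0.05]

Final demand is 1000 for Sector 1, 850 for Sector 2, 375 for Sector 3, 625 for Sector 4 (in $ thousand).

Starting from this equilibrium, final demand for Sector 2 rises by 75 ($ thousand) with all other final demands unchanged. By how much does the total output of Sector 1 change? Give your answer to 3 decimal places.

I − A =
  [   1.00    -0.10    -0.05     0.00]
  [  -0.05     1.00    -0.20    -0.05]
  [  -0.30    -0.15     0.80    -0.15]
  [  -0.45     0.00    -0.40     0.95]
Compute the cofactors C_ij = (−1)^(i+j)·(3×3 minor ij) of I−A; the adjugate is their transpose:
adj(I−A) = Cᵀ =
  [ 0.668500   0.077125   0.068500   0.014875]
  [ 0.129500   0.682375   0.213500   0.069625]
  [ 0.363000   0.177750   0.943000   0.158250]
  [ 0.469500   0.111375   0.429500   0.744625]
det(I−A) = Σ_j (I−A)_1j·C_1j = (1.00)(0.668500) + (-0.10)(0.129500) + (-0.05)(0.363000) + (0.00)(0.469500) = 0.6374
(I − A)⁻¹ = adj(I−A) / det(I−A) ≈
  [   1.0488     0.1210     0.1075     0.0233]
  [   0.2032     1.0706     0.3350     0.1092]
  [   0.5695     0.2789     1.4794     0.2483]
  [   0.7366     0.1747     0.6738     1.1682]
Δx = (I − A)⁻¹ Δd with Δd having +75 in the Sector 2 component and 0 elsewhere.
So Δx_1 = L_12 · (+75), where L_12 = adj(I−A)_12 / det(I−A) = 0.077125 / 0.6374.
Δx_1 = 0.077125 × (+75) / 0.6374 = 5.784375 / 0.6374 ≈ 9.075.

Δx_1 = 9.075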